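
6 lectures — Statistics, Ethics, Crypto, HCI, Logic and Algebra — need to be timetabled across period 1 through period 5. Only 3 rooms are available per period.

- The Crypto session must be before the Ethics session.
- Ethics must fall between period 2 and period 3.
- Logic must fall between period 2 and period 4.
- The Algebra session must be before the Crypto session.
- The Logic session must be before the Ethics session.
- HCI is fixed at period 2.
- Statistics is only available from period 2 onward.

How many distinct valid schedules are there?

3

Enumerating: HCI -> period 2, Crypto -> period 2, Algebra -> period 1, Logic -> period 2, Ethics -> period 3, Statistics -> period 3 | Statistics -> period 4, Algebra -> period 1, Crypto -> period 2, Ethics -> period 3, HCI -> period 2, Logic -> period 2 | Logic in period 2; Crypto in period 2; Ethics in period 3; Statistics in period 5; HCI in period 2; Algebra in period 1.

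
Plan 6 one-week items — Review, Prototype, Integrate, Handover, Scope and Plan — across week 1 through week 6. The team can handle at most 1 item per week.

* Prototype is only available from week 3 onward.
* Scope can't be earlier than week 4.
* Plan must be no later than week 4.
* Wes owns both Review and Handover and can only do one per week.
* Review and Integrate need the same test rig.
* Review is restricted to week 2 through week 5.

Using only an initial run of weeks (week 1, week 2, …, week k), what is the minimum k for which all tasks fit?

With at most 1 per week and 6 tasks, at least 6 weeks are needed.
Scope can't be placed before week 4, so the schedule must run through at least week 4.
6 works (last occupied week: week 6): for example Handover=week 6, Plan=week 1, Integrate=week 5, Prototype=week 3, Scope=week 4, Review=week 2.

6 weeks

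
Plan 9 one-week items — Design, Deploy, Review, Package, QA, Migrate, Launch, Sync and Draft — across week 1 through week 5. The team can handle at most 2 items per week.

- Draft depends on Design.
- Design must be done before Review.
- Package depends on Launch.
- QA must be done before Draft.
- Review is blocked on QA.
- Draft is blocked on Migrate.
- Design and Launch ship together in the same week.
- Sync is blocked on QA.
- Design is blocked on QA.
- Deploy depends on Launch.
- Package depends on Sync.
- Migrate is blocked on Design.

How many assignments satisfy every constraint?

15

Splitting on Deploy: it can be week 3 (5), week 4 (5), week 5 (5). Listing each branch's schedules as (Design, Review, Package, QA, Migrate, Launch, Sync, Draft) by week number:
Deploy=week 3: (2,3,5,1,4,2,4,5) (2,4,5,1,3,2,4,5) (2,4,5,1,4,2,3,5) (2,5,4,1,4,2,3,5) (2,5,5,1,3,2,4,4) — 5.
Deploy=week 4: (2,3,5,1,3,2,4,5) (2,3,5,1,4,2,3,5) (2,4,5,1,3,2,3,5) (2,5,4,1,3,2,3,5) (2,5,5,1,3,2,3,4) — 5.
Deploy=week 5: (2,3,4,1,4,2,3,5) (2,3,5,1,3,2,4,4) (2,4,4,1,3,2,3,5) (2,4,5,1,3,2,3,4) (2,5,4,1,3,2,3,4) — 5.
Summing: 5 + 5 + 5 = 15.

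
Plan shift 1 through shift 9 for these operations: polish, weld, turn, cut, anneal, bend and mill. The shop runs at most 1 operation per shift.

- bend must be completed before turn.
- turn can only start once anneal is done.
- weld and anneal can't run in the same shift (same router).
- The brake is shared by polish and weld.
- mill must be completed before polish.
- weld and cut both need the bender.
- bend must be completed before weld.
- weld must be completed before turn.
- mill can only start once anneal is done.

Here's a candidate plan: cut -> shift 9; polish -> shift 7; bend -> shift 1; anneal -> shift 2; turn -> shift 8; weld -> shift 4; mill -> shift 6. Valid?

mill can only start once anneal is done — holds.
mill must be completed before polish — holds.
The shop runs at most 1 operation per shift — holds.
weld and anneal can't run in the same shift (same router) — holds.
bend must be completed before weld — holds.
weld must be completed before turn — holds.
turn can only start once anneal is done — holds.
bend must be completed before turn — holds.
weld and cut both need the bender — holds.
The brake is shared by polish and weld — holds.

Yes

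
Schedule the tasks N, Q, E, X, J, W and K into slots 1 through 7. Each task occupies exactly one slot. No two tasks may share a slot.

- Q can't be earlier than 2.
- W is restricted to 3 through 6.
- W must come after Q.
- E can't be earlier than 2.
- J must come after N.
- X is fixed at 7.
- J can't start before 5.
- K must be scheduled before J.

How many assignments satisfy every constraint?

42

Splitting on N: it can be 1 (21), 2 (6), 3 (6), 4 (6), 5 (3). Listing each branch's schedules as (Q, E, X, J, W, K):
N=1: (2,3,7,5,6,4) (2,3,7,6,4,5) (2,3,7,6,5,4) (2,4,7,5,6,3) (2,4,7,6,3,5) (2,4,7,6,5,3) (2,5,7,6,3,4) (2,5,7,6,4,3) (2,6,7,5,3,4) (2,6,7,5,4,3) (3,2,7,5,6,4) (3,2,7,6,4,5) (3,2,7,6,5,4) (3,4,7,5,6,2) (3,4,7,6,5,2) (3,5,7,6,4,2) (3,6,7,5,4,2) (4,2,7,5,6,3) (4,2,7,6,5,3) (4,3,7,5,6,2) (4,3,7,6,5,2) — 21.
N=2: (3,4,7,5,6,1) (3,4,7,6,5,1) (3,5,7,6,4,1) (3,6,7,5,4,1) (4,3,7,5,6,1) (4,3,7,6,5,1) — 6.
N=3: (2,4,7,5,6,1) (2,4,7,6,5,1) (2,5,7,6,4,1) (2,6,7,5,4,1) (4,2,7,5,6,1) (4,2,7,6,5,1) — 6.
N=4: (2,3,7,5,6,1) (2,3,7,6,5,1) (2,5,7,6,3,1) (2,6,7,5,3,1) (3,2,7,5,6,1) (3,2,7,6,5,1) — 6.
N=5: (2,3,7,6,4,1) (2,4,7,6,3,1) (3,2,7,6,4,1) — 3.
Summing: 21 + 6 + 6 + 6 + 3 = 42.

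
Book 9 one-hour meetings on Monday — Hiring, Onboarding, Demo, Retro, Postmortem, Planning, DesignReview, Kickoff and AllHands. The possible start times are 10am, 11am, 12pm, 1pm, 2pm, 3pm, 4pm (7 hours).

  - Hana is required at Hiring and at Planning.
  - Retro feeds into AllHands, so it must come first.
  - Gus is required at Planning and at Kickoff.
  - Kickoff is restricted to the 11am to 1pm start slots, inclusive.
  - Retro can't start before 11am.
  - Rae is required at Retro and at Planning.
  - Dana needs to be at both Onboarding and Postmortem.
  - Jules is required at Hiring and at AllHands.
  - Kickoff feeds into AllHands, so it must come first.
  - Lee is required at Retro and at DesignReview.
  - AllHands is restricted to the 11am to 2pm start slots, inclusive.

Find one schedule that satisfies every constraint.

AllHands -> 12pm, Hiring -> 10am, Kickoff -> 11am, Demo -> 10am, Retro -> 11am, DesignReview -> 10am, Onboarding -> 10am, Postmortem -> 11am, Planning -> 12pm

Checking: Kickoff(11am) before AllHands(12pm); Retro(11am) before AllHands(12pm); Hiring(10am) != AllHands(12pm); Retro(11am) != DesignReview(10am); Onboarding(10am) != Postmortem(11am); Hiring(10am) != Planning(12pm); Planning(12pm) != Kickoff(11am); Retro(11am) != Planning(12pm); AllHands=12pm in [11am,2pm]; Kickoff=11am in [11am,1pm]; Retro=11am in [11am,4pm].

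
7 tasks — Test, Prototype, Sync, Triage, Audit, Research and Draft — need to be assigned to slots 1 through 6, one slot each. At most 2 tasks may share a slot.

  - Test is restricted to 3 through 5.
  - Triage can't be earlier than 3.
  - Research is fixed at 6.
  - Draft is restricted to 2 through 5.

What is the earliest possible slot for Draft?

2

Draft is available from 2; Draft's own window allows nothing later than 5.
Draft at 2 is achievable: Triage=3, Test=3, Prototype=1, Research=6, Sync=1, Audit=2, Draft=2.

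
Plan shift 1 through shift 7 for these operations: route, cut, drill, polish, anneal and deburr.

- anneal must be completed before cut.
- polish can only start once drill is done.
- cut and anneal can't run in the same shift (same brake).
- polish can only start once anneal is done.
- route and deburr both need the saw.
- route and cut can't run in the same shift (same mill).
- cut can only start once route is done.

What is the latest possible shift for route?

shift 6

Downstream work caps route at shift 6.
route at shift 6 is achievable: cut -> shift 7, anneal -> shift 1, polish -> shift 2, route -> shift 6, drill -> shift 1, deburr -> shift 1.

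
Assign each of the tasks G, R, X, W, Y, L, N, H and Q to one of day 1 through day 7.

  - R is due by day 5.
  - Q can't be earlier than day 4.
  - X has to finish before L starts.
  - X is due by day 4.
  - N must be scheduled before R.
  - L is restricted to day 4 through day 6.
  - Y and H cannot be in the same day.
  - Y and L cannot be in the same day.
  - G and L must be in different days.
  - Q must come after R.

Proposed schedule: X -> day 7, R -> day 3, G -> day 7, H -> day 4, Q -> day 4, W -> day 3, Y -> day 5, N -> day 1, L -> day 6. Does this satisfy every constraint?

Y and L cannot be in the same day — holds.
Y and H cannot be in the same day — holds.
N must be scheduled before R — holds.
Q can't be earlier than day 4 — holds.
G and L must be in different days — holds.
X is due by day 4 — violated.
X has to finish before L starts — violated.
R is due by day 5 — holds.
L is restricted to day 4 through day 6 — holds.
Q must come after R — holds.

Invalid. X is due by day 4.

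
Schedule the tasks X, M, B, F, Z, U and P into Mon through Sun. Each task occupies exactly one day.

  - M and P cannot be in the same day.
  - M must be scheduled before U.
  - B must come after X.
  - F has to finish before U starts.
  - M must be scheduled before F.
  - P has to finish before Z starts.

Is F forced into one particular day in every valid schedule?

No

F can be Tue (e.g. P -> Tue; Z -> Wed; B -> Tue; X -> Mon; U -> Wed; M -> Mon; F -> Tue) or Wed (e.g. F=Wed; M=Mon; Z=Wed; B=Tue; P=Tue; X=Mon; U=Thu).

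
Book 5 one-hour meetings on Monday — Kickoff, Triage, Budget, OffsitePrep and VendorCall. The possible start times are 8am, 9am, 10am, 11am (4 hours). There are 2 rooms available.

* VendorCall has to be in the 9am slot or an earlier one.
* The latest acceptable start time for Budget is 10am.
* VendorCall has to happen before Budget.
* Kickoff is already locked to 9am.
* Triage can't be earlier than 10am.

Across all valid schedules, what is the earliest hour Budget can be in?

9am

Precedence pushes Budget to at least 9am; Budget's own window allows nothing later than 10am.
Budget at 9am is achievable: VendorCall=8am; OffsitePrep=8am; Budget=9am; Kickoff=9am; Triage=10am.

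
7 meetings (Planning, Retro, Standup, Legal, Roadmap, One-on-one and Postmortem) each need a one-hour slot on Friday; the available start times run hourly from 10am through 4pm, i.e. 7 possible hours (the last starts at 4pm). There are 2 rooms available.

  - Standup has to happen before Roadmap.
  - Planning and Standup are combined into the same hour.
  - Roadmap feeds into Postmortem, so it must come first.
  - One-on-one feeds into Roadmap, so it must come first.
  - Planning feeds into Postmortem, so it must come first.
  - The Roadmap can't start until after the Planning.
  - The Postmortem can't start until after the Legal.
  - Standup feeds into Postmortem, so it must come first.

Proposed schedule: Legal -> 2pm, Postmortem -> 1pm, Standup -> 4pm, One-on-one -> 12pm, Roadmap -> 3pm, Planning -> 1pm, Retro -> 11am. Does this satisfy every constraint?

Invalid. Standup feeds into Postmortem, so it must come first.

Planning and Standup are combined into the same hour — violated.
Roadmap feeds into Postmortem, so it must come first — violated.
Standup feeds into Postmortem, so it must come first — violated.
One-on-one feeds into Roadmap, so it must come first — holds.
The Roadmap can't start until after the Planning — holds.
The Postmortem can't start until after the Legal — violated.
Standup has to happen before Roadmap — violated.
Planning feeds into Postmortem, so it must come first — violated.
There are 2 rooms available — holds.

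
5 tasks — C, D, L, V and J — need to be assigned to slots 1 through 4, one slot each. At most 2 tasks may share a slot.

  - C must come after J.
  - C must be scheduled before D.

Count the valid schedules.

52

Splitting on C: it can be 2 (26), 3 (26). Listing each branch's schedules as (D, L, V, J):
C=2: (3,1,2,1) (3,1,3,1) (3,1,4,1) (3,2,1,1) (3,2,3,1) (3,2,4,1) (3,3,1,1) (3,3,2,1) (3,3,4,1) (3,4,1,1) (3,4,2,1) (3,4,3,1) (3,4,4,1) (4,1,2,1) (4,1,3,1) (4,1,4,1) (4,2,1,1) (4,2,3,1) (4,2,4,1) (4,3,1,1) (4,3,2,1) (4,3,3,1) (4,3,4,1) (4,4,1,1) (4,4,2,1) (4,4,3,1) — 26.
C=3: (4,1,1,2) (4,1,2,1) (4,1,2,2) (4,1,3,1) (4,1,3,2) (4,1,4,1) (4,1,4,2) (4,2,1,1) (4,2,1,2) (4,2,2,1) (4,2,3,1) (4,2,3,2) (4,2,4,1) (4,2,4,2) (4,3,1,1) (4,3,1,2) (4,3,2,1) (4,3,2,2) (4,3,4,1) (4,3,4,2) (4,4,1,1) (4,4,1,2) (4,4,2,1) (4,4,2,2) (4,4,3,1) (4,4,3,2) — 26.
Summing: 26 + 26 = 52.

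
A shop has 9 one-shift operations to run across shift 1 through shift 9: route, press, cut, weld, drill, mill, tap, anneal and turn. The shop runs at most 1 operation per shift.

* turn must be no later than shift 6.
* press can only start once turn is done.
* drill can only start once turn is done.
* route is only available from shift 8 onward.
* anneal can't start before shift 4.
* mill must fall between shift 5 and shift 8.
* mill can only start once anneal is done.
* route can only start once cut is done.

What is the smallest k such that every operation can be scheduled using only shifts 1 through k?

The precedence chain requires at least 2 distinct shifts.
With at most 1 per shift and 9 operations, at least 9 shifts are needed.
route can't be placed before shift 8, so the schedule must run through at least shift 8.
9 works (last occupied shift: shift 9): for example cut in shift 3, route in shift 8, anneal in shift 4, drill in shift 6, turn in shift 1, press in shift 2, mill in shift 5, tap in shift 9, weld in shift 7.

9 shifts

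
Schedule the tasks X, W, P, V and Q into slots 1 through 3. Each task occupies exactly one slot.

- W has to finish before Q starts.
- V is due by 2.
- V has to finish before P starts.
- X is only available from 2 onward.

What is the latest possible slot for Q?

Precedence pushes Q to at least 2.
Q at 3 is achievable: V -> 1, X -> 2, W -> 1, P -> 2, Q -> 3.

3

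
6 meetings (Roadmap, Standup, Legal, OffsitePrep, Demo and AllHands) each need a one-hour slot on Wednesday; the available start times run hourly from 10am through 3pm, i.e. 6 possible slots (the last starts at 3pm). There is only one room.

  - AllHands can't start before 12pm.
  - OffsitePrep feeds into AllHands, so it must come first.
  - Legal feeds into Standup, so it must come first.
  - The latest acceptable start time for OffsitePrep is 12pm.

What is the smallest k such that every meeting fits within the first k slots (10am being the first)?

6

The precedence chain requires at least 2 distinct slots.
With at most 1 per slot and 6 meetings, at least 6 slots are needed.
AllHands can't be placed before 12pm — that is slot 3 counting from 10am — so the schedule must run through at least 3 slots.
6 works (last occupied slot: 3pm): for example Roadmap in 2pm, Standup in 1pm, Legal in 11am, AllHands in 12pm, OffsitePrep in 10am, Demo in 3pm.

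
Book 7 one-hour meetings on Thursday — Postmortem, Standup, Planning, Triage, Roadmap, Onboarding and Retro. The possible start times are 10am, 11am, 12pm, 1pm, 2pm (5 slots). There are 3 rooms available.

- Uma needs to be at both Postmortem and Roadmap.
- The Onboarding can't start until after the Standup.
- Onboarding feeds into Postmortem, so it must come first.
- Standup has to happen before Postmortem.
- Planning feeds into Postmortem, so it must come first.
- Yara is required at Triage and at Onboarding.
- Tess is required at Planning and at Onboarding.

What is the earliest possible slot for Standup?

Downstream work caps Standup at 12pm.
Standup at 10am is achievable: Triage -> 10am; Retro -> 11am; Roadmap -> 11am; Standup -> 10am; Postmortem -> 12pm; Planning -> 10am; Onboarding -> 11am.

10am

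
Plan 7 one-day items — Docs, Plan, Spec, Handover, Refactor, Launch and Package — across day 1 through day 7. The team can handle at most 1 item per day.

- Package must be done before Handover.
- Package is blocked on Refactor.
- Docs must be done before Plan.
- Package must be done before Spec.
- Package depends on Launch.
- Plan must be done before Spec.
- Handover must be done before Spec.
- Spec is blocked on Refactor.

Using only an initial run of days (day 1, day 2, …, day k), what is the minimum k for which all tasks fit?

The precedence chain requires at least 4 distinct days.
With at most 1 per day and 7 tasks, at least 7 days are needed.
7 works (last occupied day: day 7): for example Launch in day 2; Plan in day 5; Spec in day 7; Package in day 3; Refactor in day 1; Docs in day 4; Handover in day 6.

7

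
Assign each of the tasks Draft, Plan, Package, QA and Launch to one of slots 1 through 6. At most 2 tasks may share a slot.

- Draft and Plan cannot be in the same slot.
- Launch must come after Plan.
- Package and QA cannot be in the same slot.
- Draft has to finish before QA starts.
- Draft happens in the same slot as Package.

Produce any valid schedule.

Launch -> 3, Plan -> 2, Package -> 1, QA -> 2, Draft -> 1

Checking: Draft(1) before QA(2); Plan(2) before Launch(3); Draft(1) != Plan(2); Package(1) != QA(2); Draft = Package = 1; max 2 per slot (cap 2).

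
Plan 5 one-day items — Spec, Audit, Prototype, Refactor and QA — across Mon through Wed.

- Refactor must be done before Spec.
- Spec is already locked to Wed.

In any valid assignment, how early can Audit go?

Audit at Mon is achievable: Spec=Wed; QA=Mon; Refactor=Mon; Prototype=Mon; Audit=Mon.

Mon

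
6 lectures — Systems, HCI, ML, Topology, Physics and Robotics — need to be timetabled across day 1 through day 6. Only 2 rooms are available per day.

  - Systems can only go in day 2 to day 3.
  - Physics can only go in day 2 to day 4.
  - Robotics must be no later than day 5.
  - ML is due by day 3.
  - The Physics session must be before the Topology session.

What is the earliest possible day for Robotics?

day 1

Robotics's own window allows nothing later than day 5.
Robotics at day 1 is achievable: ML -> day 1, Topology -> day 3, HCI -> day 3, Systems -> day 2, Physics -> day 2, Robotics -> day 1.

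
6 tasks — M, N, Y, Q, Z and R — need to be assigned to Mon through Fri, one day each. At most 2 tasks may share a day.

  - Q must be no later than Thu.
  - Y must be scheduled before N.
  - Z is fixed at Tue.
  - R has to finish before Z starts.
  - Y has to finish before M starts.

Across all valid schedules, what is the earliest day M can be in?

Precedence pushes M to at least Tue.
M at Tue is achievable: N in Wed; Z in Tue; Q in Wed; Y in Mon; M in Tue; R in Mon.

Tue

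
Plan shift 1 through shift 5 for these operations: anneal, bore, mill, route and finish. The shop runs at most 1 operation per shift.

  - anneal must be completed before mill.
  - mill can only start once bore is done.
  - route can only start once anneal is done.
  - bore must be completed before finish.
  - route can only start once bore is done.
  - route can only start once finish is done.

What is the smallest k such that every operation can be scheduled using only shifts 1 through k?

5

The precedence chain requires at least 3 distinct shifts.
With at most 1 per shift and 5 operations, at least 5 shifts are needed.
5 works (last occupied shift: shift 5): for example mill in shift 5; finish in shift 3; bore in shift 1; anneal in shift 2; route in shift 4.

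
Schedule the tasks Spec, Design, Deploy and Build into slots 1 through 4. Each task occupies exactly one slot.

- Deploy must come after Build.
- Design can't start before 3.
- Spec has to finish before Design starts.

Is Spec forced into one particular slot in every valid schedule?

Spec can be 1 (e.g. Build -> 1, Deploy -> 2, Design -> 3, Spec -> 1) or 2 (e.g. Deploy=2, Build=1, Design=3, Spec=2).

No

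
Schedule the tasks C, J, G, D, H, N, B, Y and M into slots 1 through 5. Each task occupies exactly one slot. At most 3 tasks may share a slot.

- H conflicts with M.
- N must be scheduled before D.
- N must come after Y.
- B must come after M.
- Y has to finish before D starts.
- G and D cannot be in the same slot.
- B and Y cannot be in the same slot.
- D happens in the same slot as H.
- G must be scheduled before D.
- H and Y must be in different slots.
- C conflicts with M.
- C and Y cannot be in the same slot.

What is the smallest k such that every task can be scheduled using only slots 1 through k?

The precedence chain requires at least 3 distinct slots.
With at most 3 per slot and 9 tasks, at least 3 slots are needed.
3 works (last occupied slot: 3): for example Y -> 1, N -> 2, G -> 1, C -> 2, B -> 2, H -> 3, M -> 1, D -> 3, J -> 3.

3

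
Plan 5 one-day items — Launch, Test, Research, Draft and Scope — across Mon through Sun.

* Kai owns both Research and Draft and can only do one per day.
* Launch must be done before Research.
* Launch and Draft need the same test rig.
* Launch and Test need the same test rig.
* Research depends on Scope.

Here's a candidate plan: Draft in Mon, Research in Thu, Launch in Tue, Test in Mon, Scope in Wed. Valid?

Yes, all constraints hold

Launch must be done before Research — holds.
Research depends on Scope — holds.
Launch and Draft need the same test rig — holds.
Launch and Test need the same test rig — holds.
Kai owns both Research and Draft and can only do one per day — holds.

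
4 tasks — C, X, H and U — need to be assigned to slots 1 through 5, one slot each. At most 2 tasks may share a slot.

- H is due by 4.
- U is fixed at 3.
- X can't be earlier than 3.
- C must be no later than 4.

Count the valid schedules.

38

Splitting on C: it can be 1 (11), 2 (11), 3 (6), 4 (10). Listing each branch's schedules as (X, H, U):
C=1: (3,1,3) (3,2,3) (3,4,3) (4,1,3) (4,2,3) (4,3,3) (4,4,3) (5,1,3) (5,2,3) (5,3,3) (5,4,3) — 11.
C=2: (3,1,3) (3,2,3) (3,4,3) (4,1,3) (4,2,3) (4,3,3) (4,4,3) (5,1,3) (5,2,3) (5,3,3) (5,4,3) — 11.
C=3: (4,1,3) (4,2,3) (4,4,3) (5,1,3) (5,2,3) (5,4,3) — 6.
C=4: (3,1,3) (3,2,3) (3,4,3) (4,1,3) (4,2,3) (4,3,3) (5,1,3) (5,2,3) (5,3,3) (5,4,3) — 10.
Summing: 11 + 11 + 6 + 10 = 38.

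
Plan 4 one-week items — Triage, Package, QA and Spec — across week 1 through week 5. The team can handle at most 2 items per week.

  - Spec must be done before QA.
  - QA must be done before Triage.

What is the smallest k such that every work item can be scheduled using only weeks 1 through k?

The precedence chain requires at least 3 distinct weeks.
With at most 2 per week and 4 work items, at least 2 weeks are needed.
3 works (last occupied week: week 3): for example Package -> week 1, Spec -> week 1, Triage -> week 3, QA -> week 2.

3 weeks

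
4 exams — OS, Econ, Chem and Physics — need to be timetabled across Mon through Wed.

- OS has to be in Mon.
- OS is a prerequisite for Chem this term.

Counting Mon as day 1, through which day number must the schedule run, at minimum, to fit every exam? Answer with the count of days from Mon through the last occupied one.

The precedence chain requires at least 2 distinct days.
2 works (last occupied day: Tue): for example OS in Mon; Econ in Mon; Chem in Tue; Physics in Mon.

2 days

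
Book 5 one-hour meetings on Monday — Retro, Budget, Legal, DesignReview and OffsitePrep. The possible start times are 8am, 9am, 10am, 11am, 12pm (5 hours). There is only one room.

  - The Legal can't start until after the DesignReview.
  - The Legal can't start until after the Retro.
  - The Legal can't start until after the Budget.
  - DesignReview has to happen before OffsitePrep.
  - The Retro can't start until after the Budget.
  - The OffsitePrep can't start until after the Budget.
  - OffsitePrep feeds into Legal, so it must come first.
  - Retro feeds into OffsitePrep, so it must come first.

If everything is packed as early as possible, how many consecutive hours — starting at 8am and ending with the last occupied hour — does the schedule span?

5 hours

The precedence chain requires at least 4 distinct hours.
With at most 1 per hour and 5 meetings, at least 5 hours are needed.
5 works (last occupied hour: 12pm): for example DesignReview in 10am, Retro in 9am, Budget in 8am, Legal in 12pm, OffsitePrep in 11am.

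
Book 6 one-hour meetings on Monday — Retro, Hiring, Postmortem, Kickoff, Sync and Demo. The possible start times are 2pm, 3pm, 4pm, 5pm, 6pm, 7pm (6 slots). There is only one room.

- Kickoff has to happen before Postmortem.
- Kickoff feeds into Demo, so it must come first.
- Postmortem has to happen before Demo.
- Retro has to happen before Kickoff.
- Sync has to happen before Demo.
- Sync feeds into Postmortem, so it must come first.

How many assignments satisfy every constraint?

18

Splitting on Retro: it can be 2pm (10), 3pm (6), 4pm (2). Listing each branch's schedules as (Hiring, Postmortem, Kickoff, Sync, Demo):
Retro=2pm: (3pm,6pm,4pm,5pm,7pm) (3pm,6pm,5pm,4pm,7pm) (4pm,6pm,3pm,5pm,7pm) (4pm,6pm,5pm,3pm,7pm) (5pm,6pm,3pm,4pm,7pm) (5pm,6pm,4pm,3pm,7pm) (6pm,5pm,3pm,4pm,7pm) (6pm,5pm,4pm,3pm,7pm) (7pm,5pm,3pm,4pm,6pm) (7pm,5pm,4pm,3pm,6pm) — 10.
Retro=3pm: (2pm,6pm,4pm,5pm,7pm) (2pm,6pm,5pm,4pm,7pm) (4pm,6pm,5pm,2pm,7pm) (5pm,6pm,4pm,2pm,7pm) (6pm,5pm,4pm,2pm,7pm) (7pm,5pm,4pm,2pm,6pm) — 6.
Retro=4pm: (2pm,6pm,5pm,3pm,7pm) (3pm,6pm,5pm,2pm,7pm) — 2.
Summing: 10 + 6 + 2 = 18.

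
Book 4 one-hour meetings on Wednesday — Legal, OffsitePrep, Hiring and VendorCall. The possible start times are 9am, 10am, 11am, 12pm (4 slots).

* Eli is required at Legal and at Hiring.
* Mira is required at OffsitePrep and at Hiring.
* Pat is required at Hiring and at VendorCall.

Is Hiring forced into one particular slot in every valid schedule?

Hiring can be 9am (e.g. Legal in 10am, OffsitePrep in 10am, VendorCall in 10am, Hiring in 9am) or 10am (e.g. Legal in 9am; OffsitePrep in 9am; VendorCall in 9am; Hiring in 10am).

No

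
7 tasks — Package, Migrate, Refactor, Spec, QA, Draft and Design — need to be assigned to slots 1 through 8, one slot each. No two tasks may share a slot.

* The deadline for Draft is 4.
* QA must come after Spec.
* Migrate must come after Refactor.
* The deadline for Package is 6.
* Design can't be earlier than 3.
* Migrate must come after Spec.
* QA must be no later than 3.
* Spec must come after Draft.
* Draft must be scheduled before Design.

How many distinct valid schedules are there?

36

Splitting on Package: it can be 4 (12), 5 (12), 6 (12). Listing each branch's schedules as (Migrate, Refactor, Spec, QA, Draft, Design):
Package=4: (6,5,2,3,1,7) (6,5,2,3,1,8) (7,5,2,3,1,6) (7,5,2,3,1,8) (7,6,2,3,1,5) (7,6,2,3,1,8) (8,5,2,3,1,6) (8,5,2,3,1,7) (8,6,2,3,1,5) (8,6,2,3,1,7) (8,7,2,3,1,5) (8,7,2,3,1,6) — 12.
Package=5: (6,4,2,3,1,7) (6,4,2,3,1,8) (7,4,2,3,1,6) (7,4,2,3,1,8) (7,6,2,3,1,4) (7,6,2,3,1,8) (8,4,2,3,1,6) (8,4,2,3,1,7) (8,6,2,3,1,4) (8,6,2,3,1,7) (8,7,2,3,1,4) (8,7,2,3,1,6) — 12.
Package=6: (5,4,2,3,1,7) (5,4,2,3,1,8) (7,4,2,3,1,5) (7,4,2,3,1,8) (7,5,2,3,1,4) (7,5,2,3,1,8) (8,4,2,3,1,5) (8,4,2,3,1,7) (8,5,2,3,1,4) (8,5,2,3,1,7) (8,7,2,3,1,4) (8,7,2,3,1,5) — 12.
Summing: 12 + 12 + 12 = 36.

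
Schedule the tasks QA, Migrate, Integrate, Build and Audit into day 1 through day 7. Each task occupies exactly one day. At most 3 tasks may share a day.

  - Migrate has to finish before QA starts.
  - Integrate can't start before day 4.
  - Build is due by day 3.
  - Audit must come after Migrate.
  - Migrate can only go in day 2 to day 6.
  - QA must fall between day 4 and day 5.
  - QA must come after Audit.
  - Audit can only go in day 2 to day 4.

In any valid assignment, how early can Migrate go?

Migrate is available from day 2; Migrate's own window allows nothing later than day 6; downstream work caps Migrate at day 3.
Migrate at day 2 is achievable: Audit -> day 3, QA -> day 4, Migrate -> day 2, Integrate -> day 4, Build -> day 1.

day 2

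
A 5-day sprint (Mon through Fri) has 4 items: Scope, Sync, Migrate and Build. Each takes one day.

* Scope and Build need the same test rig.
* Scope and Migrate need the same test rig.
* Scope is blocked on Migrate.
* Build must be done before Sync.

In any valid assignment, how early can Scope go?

Tue

Precedence pushes Scope to at least Tue.
Scope at Tue is achievable: Build in Mon, Scope in Tue, Migrate in Mon, Sync in Tue.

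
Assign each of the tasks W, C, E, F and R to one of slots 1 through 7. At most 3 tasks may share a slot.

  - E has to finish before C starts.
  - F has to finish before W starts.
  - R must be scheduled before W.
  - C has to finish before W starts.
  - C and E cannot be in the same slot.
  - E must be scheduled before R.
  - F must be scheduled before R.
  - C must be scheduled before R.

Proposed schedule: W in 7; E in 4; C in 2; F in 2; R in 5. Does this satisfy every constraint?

No — it violates: E has to finish before C starts

At most 3 tasks may share a slot — holds.
R must be scheduled before W — holds.
F must be scheduled before R — holds.
C and E cannot be in the same slot — holds.
E has to finish before C starts — violated.
C has to finish before W starts — holds.
F has to finish before W starts — holds.
C must be scheduled before R — holds.
E must be scheduled before R — holds.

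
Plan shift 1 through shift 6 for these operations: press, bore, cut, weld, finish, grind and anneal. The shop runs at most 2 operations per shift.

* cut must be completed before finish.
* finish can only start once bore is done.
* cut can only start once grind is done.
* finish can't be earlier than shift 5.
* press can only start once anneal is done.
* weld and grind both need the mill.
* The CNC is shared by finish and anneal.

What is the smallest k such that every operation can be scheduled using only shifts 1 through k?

5 shifts

The precedence chain requires at least 3 distinct shifts.
With at most 2 per shift and 7 operations, at least 4 shifts are needed.
finish can't be placed before shift 5, so the schedule must run through at least shift 5.
5 works (last occupied shift: shift 5): for example grind=shift 1, weld=shift 3, finish=shift 5, anneal=shift 1, press=shift 2, bore=shift 3, cut=shift 2.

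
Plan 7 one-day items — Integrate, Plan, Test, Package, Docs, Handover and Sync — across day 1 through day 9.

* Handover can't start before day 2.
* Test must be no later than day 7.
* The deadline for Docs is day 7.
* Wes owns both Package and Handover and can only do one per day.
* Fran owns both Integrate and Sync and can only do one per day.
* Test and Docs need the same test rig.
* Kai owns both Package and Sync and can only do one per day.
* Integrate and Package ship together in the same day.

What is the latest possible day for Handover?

Handover is available from day 2.
Handover at day 9 is achievable: Sync in day 2, Docs in day 2, Integrate in day 1, Test in day 1, Package in day 1, Plan in day 1, Handover in day 9.

day 9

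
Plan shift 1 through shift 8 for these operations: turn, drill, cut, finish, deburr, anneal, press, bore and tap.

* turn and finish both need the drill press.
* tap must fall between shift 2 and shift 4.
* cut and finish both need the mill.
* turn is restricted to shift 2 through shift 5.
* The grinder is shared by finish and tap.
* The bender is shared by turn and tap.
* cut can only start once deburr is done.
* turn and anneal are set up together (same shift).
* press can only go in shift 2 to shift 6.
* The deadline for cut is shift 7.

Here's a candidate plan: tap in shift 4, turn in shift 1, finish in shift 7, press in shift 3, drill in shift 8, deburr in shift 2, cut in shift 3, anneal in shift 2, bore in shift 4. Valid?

turn and anneal are set up together (same shift) — violated.
turn and finish both need the drill press — holds.
cut can only start once deburr is done — holds.
The bender is shared by turn and tap — holds.
cut and finish both need the mill — holds.
turn is restricted to shift 2 through shift 5 — violated.
The grinder is shared by finish and tap — holds.
The deadline for cut is shift 7 — holds.
press can only go in shift 2 to shift 6 — holds.
tap must fall between shift 2 and shift 4 — holds.

Invalid. turn is restricted to shift 2 through shift 5.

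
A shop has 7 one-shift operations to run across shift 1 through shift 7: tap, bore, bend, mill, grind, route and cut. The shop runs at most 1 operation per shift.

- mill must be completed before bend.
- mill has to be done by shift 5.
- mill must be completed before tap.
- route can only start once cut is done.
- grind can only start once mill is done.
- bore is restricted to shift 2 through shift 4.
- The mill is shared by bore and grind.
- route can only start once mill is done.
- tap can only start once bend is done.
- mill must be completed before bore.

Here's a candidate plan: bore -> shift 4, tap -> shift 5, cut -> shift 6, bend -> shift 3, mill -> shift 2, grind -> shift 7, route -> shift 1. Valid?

No. route can only start once cut is done is not satisfied.

mill has to be done by shift 5 — holds.
The shop runs at most 1 operation per shift — holds.
mill must be completed before tap — holds.
grind can only start once mill is done — holds.
tap can only start once bend is done — holds.
route can only start once mill is done — violated.
route can only start once cut is done — violated.
mill must be completed before bore — holds.
mill must be completed before bend — holds.
The mill is shared by bore and grind — holds.
bore is restricted to shift 2 through shift 4 — holds.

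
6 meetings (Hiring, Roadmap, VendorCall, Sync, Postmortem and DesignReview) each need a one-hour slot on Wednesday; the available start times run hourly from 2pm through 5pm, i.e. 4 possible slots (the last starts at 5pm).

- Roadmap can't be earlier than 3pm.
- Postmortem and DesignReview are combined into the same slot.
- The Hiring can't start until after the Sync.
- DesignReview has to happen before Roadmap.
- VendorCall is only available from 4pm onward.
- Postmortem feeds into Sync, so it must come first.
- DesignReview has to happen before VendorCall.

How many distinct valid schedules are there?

22

Splitting on Hiring: it can be 4pm (6), 5pm (16). Listing each branch's schedules as (Roadmap, VendorCall, Sync, Postmortem, DesignReview):
Hiring=4pm: (3pm,4pm,3pm,2pm,2pm) (3pm,5pm,3pm,2pm,2pm) (4pm,4pm,3pm,2pm,2pm) (4pm,5pm,3pm,2pm,2pm) (5pm,4pm,3pm,2pm,2pm) (5pm,5pm,3pm,2pm,2pm) — 6.
Hiring=5pm: (3pm,4pm,3pm,2pm,2pm) (3pm,4pm,4pm,2pm,2pm) (3pm,5pm,3pm,2pm,2pm) (3pm,5pm,4pm,2pm,2pm) (4pm,4pm,3pm,2pm,2pm) (4pm,4pm,4pm,2pm,2pm) (4pm,4pm,4pm,3pm,3pm) (4pm,5pm,3pm,2pm,2pm) (4pm,5pm,4pm,2pm,2pm) (4pm,5pm,4pm,3pm,3pm) (5pm,4pm,3pm,2pm,2pm) (5pm,4pm,4pm,2pm,2pm) (5pm,4pm,4pm,3pm,3pm) (5pm,5pm,3pm,2pm,2pm) (5pm,5pm,4pm,2pm,2pm) (5pm,5pm,4pm,3pm,3pm) — 16.
Summing: 6 + 16 = 22.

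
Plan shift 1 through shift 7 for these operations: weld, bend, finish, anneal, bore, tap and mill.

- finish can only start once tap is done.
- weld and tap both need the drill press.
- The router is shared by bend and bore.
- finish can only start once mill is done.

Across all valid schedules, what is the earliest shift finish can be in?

shift 2

Precedence pushes finish to at least shift 2.
finish at shift 2 is achievable: bend in shift 1, weld in shift 2, mill in shift 1, bore in shift 2, anneal in shift 1, tap in shift 1, finish in shift 2.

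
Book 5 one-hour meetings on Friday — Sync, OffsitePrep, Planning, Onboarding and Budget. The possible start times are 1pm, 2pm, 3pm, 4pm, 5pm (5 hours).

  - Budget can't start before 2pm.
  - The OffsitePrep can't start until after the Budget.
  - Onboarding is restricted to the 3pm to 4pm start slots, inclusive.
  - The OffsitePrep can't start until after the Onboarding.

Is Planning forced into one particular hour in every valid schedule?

Planning can be 1pm (e.g. Planning -> 1pm, Sync -> 1pm, OffsitePrep -> 4pm, Onboarding -> 3pm, Budget -> 2pm) or 2pm (e.g. Budget in 2pm; OffsitePrep in 4pm; Planning in 2pm; Sync in 1pm; Onboarding in 3pm).

No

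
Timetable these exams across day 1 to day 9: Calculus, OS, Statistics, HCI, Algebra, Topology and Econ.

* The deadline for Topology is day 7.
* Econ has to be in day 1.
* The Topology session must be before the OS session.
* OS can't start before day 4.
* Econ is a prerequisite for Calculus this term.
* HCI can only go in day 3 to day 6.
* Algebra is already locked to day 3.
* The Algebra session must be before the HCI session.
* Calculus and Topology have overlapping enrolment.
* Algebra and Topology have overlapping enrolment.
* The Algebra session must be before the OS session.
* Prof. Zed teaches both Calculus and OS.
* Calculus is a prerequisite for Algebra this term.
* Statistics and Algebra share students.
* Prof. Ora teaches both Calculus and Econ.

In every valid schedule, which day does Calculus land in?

Econ is fixed at day 1 and must come before Calculus, so Calculus is at least day 2.
Algebra is fixed at day 3 and must come after Calculus, so Calculus is at most day 2.
So Calculus must be day 2.

day 2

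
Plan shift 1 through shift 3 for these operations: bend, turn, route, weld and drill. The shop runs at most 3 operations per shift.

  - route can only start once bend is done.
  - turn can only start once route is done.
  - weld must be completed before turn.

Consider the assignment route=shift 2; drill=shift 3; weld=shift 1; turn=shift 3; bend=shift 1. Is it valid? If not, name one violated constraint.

route can only start once bend is done — holds.
The shop runs at most 3 operations per shift — holds.
turn can only start once route is done — holds.
weld must be completed before turn — holds.

Yes, all constraints hold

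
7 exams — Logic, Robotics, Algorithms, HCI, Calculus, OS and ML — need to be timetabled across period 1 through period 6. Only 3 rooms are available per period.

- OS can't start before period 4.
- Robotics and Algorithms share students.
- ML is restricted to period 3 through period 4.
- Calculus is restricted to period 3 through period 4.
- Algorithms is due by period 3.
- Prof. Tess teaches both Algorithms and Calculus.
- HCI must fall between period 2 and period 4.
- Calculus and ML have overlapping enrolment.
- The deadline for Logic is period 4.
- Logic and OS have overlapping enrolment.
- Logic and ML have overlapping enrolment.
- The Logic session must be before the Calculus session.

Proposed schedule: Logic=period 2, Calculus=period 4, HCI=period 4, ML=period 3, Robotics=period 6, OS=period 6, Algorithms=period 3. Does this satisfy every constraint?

Logic and ML have overlapping enrolment — holds.
The deadline for Logic is period 4 — holds.
Calculus and ML have overlapping enrolment — holds.
ML is restricted to period 3 through period 4 — holds.
Only 3 rooms are available per period — holds.
Prof. Tess teaches both Algorithms and Calculus — holds.
Logic and OS have overlapping enrolment — holds.
OS can't start before period 4 — holds.
Robotics and Algorithms share students — holds.
HCI must fall between period 2 and period 4 — holds.
Calculus is restricted to period 3 through period 4 — holds.
Algorithms is due by period 3 — holds.
The Logic session must be before the Calculus session — holds.

Yes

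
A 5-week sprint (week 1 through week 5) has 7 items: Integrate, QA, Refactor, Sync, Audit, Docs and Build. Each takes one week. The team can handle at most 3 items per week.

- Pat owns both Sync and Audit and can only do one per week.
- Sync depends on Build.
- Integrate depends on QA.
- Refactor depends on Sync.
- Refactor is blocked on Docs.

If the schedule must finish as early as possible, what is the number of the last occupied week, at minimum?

The precedence chain requires at least 3 distinct weeks.
With at most 3 per week and 7 tasks, at least 3 weeks are needed.
3 works (last occupied week: week 3): for example Audit in week 3; Sync in week 2; Refactor in week 3; QA in week 1; Docs in week 1; Build in week 1; Integrate in week 2.

3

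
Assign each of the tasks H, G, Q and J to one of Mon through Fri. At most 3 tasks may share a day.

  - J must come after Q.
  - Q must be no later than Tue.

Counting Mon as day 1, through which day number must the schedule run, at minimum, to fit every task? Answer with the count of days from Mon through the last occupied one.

The precedence chain requires at least 2 distinct days.
With at most 3 per day and 4 tasks, at least 2 days are needed.
2 works (last occupied day: Tue): for example J=Tue, G=Mon, Q=Mon, H=Mon.

2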